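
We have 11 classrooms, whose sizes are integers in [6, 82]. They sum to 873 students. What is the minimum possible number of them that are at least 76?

7

Each value short of 76 is at most 75, costing at least 82 − 75 = 7 against the maximum total of 902.
We can afford to lose at most 902 − 873 = 29, so at most ⌊29/7⌋ = 4 fall short, and at least 7 are ≥ 76.
Exactly 7 works: 7 values at 82 and 4 at 75 total 874; lower one of the high values by 1 (still ≥ 76) to hit 873.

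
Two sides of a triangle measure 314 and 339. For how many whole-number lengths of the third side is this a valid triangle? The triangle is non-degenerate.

The triangle inequality gives |314 − 339| < c < 314 + 339, i.e. 25 < c < 653.
So c can be any integer from 26 to 652: 627 values.

627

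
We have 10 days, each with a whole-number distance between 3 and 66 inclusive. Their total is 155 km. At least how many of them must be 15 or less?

Let j be the number exceeding 15. Then the total is ≥ 16·j + 3·(10 − j) = 30 + 13j.
So 13j ≤ 125 and j ≤ 9; hence at least 10 − 9 = 1 are ≤ 15.
Exactly 1 works: 1 value at 3 and 9 at 16 total 147; raise one of the low values by 8 (still ≤ 15) to hit 155.

1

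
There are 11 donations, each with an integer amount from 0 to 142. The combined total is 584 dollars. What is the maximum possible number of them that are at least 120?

4

With k values at 120 or above and the rest at least 0, the sum is at least 0 + 120k.
Since the sum is 584, we need 120k ≤ 584, i.e. k ≤ 4.
k = 4 is achieved by 4 values at 120 and 7 at 0, total 480; add 104 to one value (staying below 120) to reach 584.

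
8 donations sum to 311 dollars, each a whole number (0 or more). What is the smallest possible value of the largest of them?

The 8 values sum to 311, so their maximum is at least ⌈311/8⌉ = 39.
Achievable: 7 of them at 39 and 1 at 38 total 311.

39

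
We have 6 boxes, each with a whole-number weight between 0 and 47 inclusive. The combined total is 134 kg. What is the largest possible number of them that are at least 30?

4

If k of the values are ≥ 30, the total is ≥ 30k + 0(6 − k).
Setting 30k + 0(6 − k) ≤ 134 gives 30k ≤ 134, so k ≤ 4.
k = 4 is achieved by 4 values at 30 and 2 at 0, total 120; add 14 to one value (staying below 30) to reach 134.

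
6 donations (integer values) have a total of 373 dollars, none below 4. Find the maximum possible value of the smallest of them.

62

The 6 values sum to 373, so their minimum is at most ⌊373/6⌋ = 62.
Equality holds with 5 values of 62 and 1 value of 63.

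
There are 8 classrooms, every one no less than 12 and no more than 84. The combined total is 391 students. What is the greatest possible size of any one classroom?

84

To make one classroom as large as possible, make the other 7 as small as possible.
The other 7 contribute at least 7 × 12 = 84, leaving at most 391 − 84 = 307.
But each classroom is capped at 84, so the maximum is 84.
Achievable: one at 84 and the other 7 totalling 307, which fits since 7 × 12 ≤ 307 ≤ 7 × 84.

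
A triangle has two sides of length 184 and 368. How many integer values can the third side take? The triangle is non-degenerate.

367

The triangle inequality gives |184 − 368| < c < 184 + 368, i.e. 184 < c < 552.
So c can be any integer from 185 to 551: 367 values.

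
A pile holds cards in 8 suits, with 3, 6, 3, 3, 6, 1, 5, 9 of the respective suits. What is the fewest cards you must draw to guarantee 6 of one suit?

31

In the worst case you take as many as possible of each suit without reaching 6: 3 + 5 + 3 + 3 + 5 + 1 + 5 + 5 = 30.
The next one must give 6 of some suit, so 30 + 1 = 31.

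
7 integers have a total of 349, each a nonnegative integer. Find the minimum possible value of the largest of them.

50

The 7 values sum to 349, so their maximum is at least ⌈349/7⌉ = 50.
Achievable: 6 of them at 50 and 1 at 49 total 349.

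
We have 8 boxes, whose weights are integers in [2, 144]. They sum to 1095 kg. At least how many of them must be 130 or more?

5

Each value short of 130 is at most 129, costing at least 144 − 129 = 15 against the maximum total of 1152.
We can afford to lose at most 1152 − 1095 = 57, so at most ⌊57/15⌋ = 3 fall short, and at least 5 are ≥ 130.
Exactly 5 works: 5 values at 144 and 3 at 129 total 1107; lower one of the high values by 12 (still ≥ 130) to hit 1095.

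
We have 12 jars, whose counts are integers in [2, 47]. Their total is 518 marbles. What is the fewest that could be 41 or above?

Each value short of 41 is at most 40, costing at least 47 − 40 = 7 against the maximum total of 564.
We can afford to lose at most 564 − 518 = 46, so at most ⌊46/7⌋ = 6 fall short, and at least 6 are ≥ 41.
Exactly 6 works: 6 values at 47 and 6 at 40 total 522; lower one of the high values by 4 (still ≥ 41) to hit 518.

6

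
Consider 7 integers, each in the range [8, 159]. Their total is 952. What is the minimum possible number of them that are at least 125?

Each value short of 125 is at most 124, costing at least 159 − 124 = 35 against the maximum total of 1113.
We can afford to lose at most 1113 − 952 = 161, so at most ⌊161/35⌋ = 4 fall short, and at least 3 are ≥ 125.
Exactly 3 works: 3 values at 159 and 4 at 124 total 973; lower one of the high values by 21 (still ≥ 125) to hit 952.

3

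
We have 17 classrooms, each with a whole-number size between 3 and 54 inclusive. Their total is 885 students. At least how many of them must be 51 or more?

Each value short of 51 is at most 50, costing at least 54 − 50 = 4 against the maximum total of 918.
We can afford to lose at most 918 − 885 = 33, so at most ⌊33/4⌋ = 8 fall short, and at least 9 are ≥ 51.
Exactly 9 works: 9 values at 54 and 8 at 50 total 886; lower one of the high values by 1 (still ≥ 51) to hit 885.

9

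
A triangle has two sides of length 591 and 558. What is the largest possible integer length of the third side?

The third side must be less than 591 + 558 = 1149.
The largest integer below 1149 is 1148.

1148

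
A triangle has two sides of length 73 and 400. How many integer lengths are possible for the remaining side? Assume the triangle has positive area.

145

The triangle inequality gives |73 − 400| < c < 73 + 400, i.e. 327 < c < 473.
So c can be any integer from 328 to 472: 145 values.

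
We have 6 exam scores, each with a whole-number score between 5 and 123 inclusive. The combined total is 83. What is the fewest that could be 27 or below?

4

Each value above 27 is at least 28, contributing at least 28 − 5 = 23 above the floor 5.
The sum exceeds the floor total 30 by 53, so at most ⌊53/23⌋ = 2 exceed 27, and at least 4 are ≤ 27.
Exactly 4 works: 4 values at 5 and 2 at 28 total 76; raise one of the low values by 7 (still ≤ 27) to hit 83.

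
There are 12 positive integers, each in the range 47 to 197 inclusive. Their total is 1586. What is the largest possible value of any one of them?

Maximizing one value means minimizing the remaining 11.
The other 11 contribute at least 11 × 47 = 517, leaving at most 1586 − 517 = 1069.
But each integer is capped at 197, so the maximum is 197.
Achievable: one at 197 and the other 11 totalling 1389, which fits since 11 × 47 ≤ 1389 ≤ 11 × 197.

197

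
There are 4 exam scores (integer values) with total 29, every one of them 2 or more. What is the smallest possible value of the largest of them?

Some value must be at least ⌈29/4⌉ = 8, since 4 × 7 = 28 < 29.
Equality holds with 1 value of 8 and 3 values of 7.

8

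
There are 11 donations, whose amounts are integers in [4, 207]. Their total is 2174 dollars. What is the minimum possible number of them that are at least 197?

Suppose at most 11 − j of them reach 197; then j values are ≤ 196 and the rest ≤ 207.
The total is then ≤ 196·j + 207·(11 − j) = 2277 − 11j. For this to be ≥ 2174 we need j ≤ 9, so at least 11 − 9 = 2 must reach 197.
Exactly 2 works: 2 values at 207 and 9 at 196 total 2178; lower one of the high values by 4 (still ≥ 197) to hit 2174.

2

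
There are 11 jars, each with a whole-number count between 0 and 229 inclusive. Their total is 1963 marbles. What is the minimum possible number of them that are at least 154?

If only k of them are at least 154, the other 11 − k are at most 153, so the total is at most k·229 + (11 − k)·153.
This must reach 1963, so k·229 + (11 − k)·153 ≥ 1963, giving k ≥ 4.
Exactly 4 works: 4 values at 229 and 7 at 153 total 1987; lower one of the high values by 24 (still ≥ 154) to hit 1963.

4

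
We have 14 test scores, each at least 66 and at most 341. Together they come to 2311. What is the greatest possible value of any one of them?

341

Maximizing one value means minimizing the remaining 13.
The other 13 contribute at least 13 × 66 = 858, leaving at most 2311 − 858 = 1453.
But each score is capped at 341, so the maximum is 341.
Achievable: one at 341 and the other 13 totalling 1970, which fits since 13 × 66 ≤ 1970 ≤ 13 × 341.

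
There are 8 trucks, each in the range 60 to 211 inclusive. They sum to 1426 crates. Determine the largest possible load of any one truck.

To make one truck as large as possible, make the other 7 as small as possible.
The other 7 contribute at least 7 × 60 = 420, leaving at most 1426 − 420 = 1006.
But each truck is capped at 211, so the maximum is 211.
Achievable: one at 211 and the other 7 totalling 1215, which fits since 7 × 60 ≤ 1215 ≤ 7 × 211.

211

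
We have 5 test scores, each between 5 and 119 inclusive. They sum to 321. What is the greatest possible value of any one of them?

119

Maximizing one value means minimizing the remaining 4.
The other 4 contribute at least 4 × 5 = 20, leaving at most 321 − 20 = 301.
But each score is capped at 119, so the maximum is 119.
Achievable: one at 119 and the other 4 totalling 202, which fits since 4 × 5 ≤ 202 ≤ 4 × 119.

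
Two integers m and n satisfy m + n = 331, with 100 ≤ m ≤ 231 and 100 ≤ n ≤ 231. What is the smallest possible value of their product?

For a fixed sum, mn is smallest when m and n are as far apart as possible.
The extreme feasible split is m = 100, n = 231, giving mn = 23100.

23100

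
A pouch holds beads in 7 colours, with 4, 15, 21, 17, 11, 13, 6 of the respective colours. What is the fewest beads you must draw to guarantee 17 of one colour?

In the worst case you take as many as possible of each colour without reaching 17: 4 + 15 + 16 + 16 + 11 + 13 + 6 = 81.
The next one must give 17 of some colour, so 81 + 1 = 82.

82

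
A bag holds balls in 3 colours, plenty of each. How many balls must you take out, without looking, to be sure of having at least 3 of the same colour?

7

In the worst case you draw 2 of each of the 3 colours: 3 × 2 = 6.
One more forces 3 of some colour, so 6 + 1 = 7.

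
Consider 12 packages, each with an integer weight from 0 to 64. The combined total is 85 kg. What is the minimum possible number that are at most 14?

If only k of them are at most 14, the other 12 − k are at least 15, so the total is at least (12 − k)·15 + k·0.
This is ≤ 85, so (12 − k)·15 + 0k ≤ 85, which gives k ≥ 7.
Exactly 7 works: 7 values at 0 and 5 at 15 total 75; raise one of the low values by 10 (still ≤ 14) to hit 85.

7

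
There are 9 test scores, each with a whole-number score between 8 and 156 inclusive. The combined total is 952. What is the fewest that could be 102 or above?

Each value short of 102 is at most 101, costing at least 156 − 101 = 55 against the maximum total of 1404.
We can afford to lose at most 1404 − 952 = 452, so at most ⌊452/55⌋ = 8 fall short, and at least 1 are ≥ 102.
Exactly 1 works: 1 value at 156 and 8 at 101 total 964; lower one of the high values by 12 (still ≥ 102) to hit 952.

1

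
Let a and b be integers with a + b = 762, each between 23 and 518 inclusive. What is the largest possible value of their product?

145161

ab = a(762 − a) is maximized when a is as near 762/2 as the bounds allow.
Taking a = 381 and b = 381 (both in [23, 518]) gives ab = 145161.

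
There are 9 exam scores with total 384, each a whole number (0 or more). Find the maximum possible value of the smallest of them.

42

If every one of the 9 were at least 43, the total would be at least 9 × 43 = 387 > 384.
Taking 3 copies of 42 and 6 copies of 43 gives exactly 384, so 42 is attained.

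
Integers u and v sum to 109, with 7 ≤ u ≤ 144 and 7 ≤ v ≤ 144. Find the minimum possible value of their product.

Since u + v is fixed, pushing one of them to its bound minimizes the product.
The extreme feasible split is u = 7, v = 102, giving uv = 714.

714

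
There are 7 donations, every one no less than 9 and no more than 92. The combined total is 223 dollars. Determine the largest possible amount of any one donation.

Maximizing one value means minimizing the remaining 6.
The other 6 contribute at least 6 × 9 = 54, leaving at most 223 − 54 = 169.
But each donation is capped at 92, so the maximum is 92.
Achievable: one at 92 and the other 6 totalling 131, which fits since 6 × 9 ≤ 131 ≤ 6 × 92.

92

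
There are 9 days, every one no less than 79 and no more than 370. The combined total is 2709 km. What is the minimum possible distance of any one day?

To make one day as small as possible, make the other 8 as large as possible.
The other 8 can take up 8 × 370 = 2960 ≥ 2709 − 79, so one day can sit at its floor of 79.
Achievable: one at 79 and the other 8 totalling 2630, which fits since 8 × 79 ≤ 2630 ≤ 8 × 370.

79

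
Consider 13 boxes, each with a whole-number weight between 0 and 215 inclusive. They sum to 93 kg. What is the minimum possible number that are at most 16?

8

Each value above 16 is at least 17, contributing at least 17 − 0 = 17 above the floor 0.
The sum exceeds the floor total 0 by 93, so at most ⌊93/17⌋ = 5 exceed 16, and at least 8 are ≤ 16.
Exactly 8 works: 8 values at 0 and 5 at 17 total 85; raise one of the low values by 8 (still ≤ 16) to hit 93.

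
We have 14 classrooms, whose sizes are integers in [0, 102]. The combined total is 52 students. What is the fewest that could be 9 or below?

Each value above 9 is at least 10, contributing at least 10 − 0 = 10 above the floor 0.
The sum exceeds the floor total 0 by 52, so at most ⌊52/10⌋ = 5 exceed 9, and at least 9 are ≤ 9.
Exactly 9 works: 9 values at 0 and 5 at 10 total 50; raise one of the low values by 2 (still ≤ 9) to hit 52.

9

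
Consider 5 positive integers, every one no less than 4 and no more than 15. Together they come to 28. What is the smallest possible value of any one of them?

4

Minimizing one value means maximizing the remaining 4.
The other 4 can take up 4 × 15 = 60 ≥ 28 − 4, so one integer can sit at its floor of 4.
Achievable: one at 4 and the other 4 totalling 24, which fits since 4 × 4 ≤ 24 ≤ 4 × 15.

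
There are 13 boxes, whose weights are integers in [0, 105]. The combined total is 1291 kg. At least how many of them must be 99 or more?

3

Each value short of 99 is at most 98, costing at least 105 − 98 = 7 against the maximum total of 1365.
We can afford to lose at most 1365 − 1291 = 74, so at most ⌊74/7⌋ = 10 fall short, and at least 3 are ≥ 99.
Exactly 3 works: 3 values at 105 and 10 at 98 total 1295; lower one of the high values by 4 (still ≥ 99) to hit 1291.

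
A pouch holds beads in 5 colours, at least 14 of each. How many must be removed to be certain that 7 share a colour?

You could draw 6 of every colour without reaching 7 of any — 30 in all.
One more forces 7 of some colour, so 30 + 1 = 31.

31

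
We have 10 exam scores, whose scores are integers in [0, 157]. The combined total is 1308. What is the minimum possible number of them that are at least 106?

5

Each value short of 106 is at most 105, costing at least 157 − 105 = 52 against the maximum total of 1570.
We can afford to lose at most 1570 − 1308 = 262, so at most ⌊262/52⌋ = 5 fall short, and at least 5 are ≥ 106.
Exactly 5 works: 5 values at 157 and 5 at 105 total 1310; lower one of the high values by 2 (still ≥ 106) to hit 1308.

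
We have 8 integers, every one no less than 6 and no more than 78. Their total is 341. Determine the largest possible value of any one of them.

To make one integer as large as possible, make the other 7 as small as possible.
The other 7 contribute at least 7 × 6 = 42, leaving at most 341 − 42 = 299.
But each integer is capped at 78, so the maximum is 78.
Achievable: one at 78 and the other 7 totalling 263, which fits since 7 × 6 ≤ 263 ≤ 7 × 78.

78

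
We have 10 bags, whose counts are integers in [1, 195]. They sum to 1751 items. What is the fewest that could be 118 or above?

Each value short of 118 is at most 117, costing at least 195 − 117 = 78 against the maximum total of 1950.
We can afford to lose at most 1950 − 1751 = 199, so at most ⌊199/78⌋ = 2 fall short, and at least 8 are ≥ 118.
Exactly 8 works: 8 values at 195 and 2 at 117 total 1794; lower one of the high values by 43 (still ≥ 118) to hit 1751.

8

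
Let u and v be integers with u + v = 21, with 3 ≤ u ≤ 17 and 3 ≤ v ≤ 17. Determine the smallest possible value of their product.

Since u + v is fixed, pushing one of them to its bound minimizes the product.
At the endpoint u = 4, v = 21 − 4 = 17, so uv = 4 × 17 = 68.

68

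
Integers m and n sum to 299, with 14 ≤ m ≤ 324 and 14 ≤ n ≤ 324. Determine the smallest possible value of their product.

For a fixed sum, mn is smallest when m and n are as far apart as possible.
At the endpoint m = 14, n = 299 − 14 = 285, so mn = 14 × 285 = 3990.

3990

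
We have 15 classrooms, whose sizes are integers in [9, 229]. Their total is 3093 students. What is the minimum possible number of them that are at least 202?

3

If only k of them are at least 202, the other 15 − k are at most 201, so the total is at most k·229 + (15 − k)·201.
This must reach 3093, so k·229 + (15 − k)·201 ≥ 3093, giving k ≥ 3.
Exactly 3 works: 3 values at 229 and 12 at 201 total 3099; lower one of the high values by 6 (still ≥ 202) to hit 3093.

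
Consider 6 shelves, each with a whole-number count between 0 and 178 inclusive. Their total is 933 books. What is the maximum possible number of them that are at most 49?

1

Each value at 49 or below falls at least 178 − 49 = 129 short of the ceiling 178.
The ceiling total is 6 × 178 = 1068, and we need 933, so at most ⌊(1068 − 933)/129⌋ = 1 can be that low.
k = 1 is achieved by 1 value at 49 and 5 at 178, total 939; lower one of the 178's by 6 (still > 49) to reach 933.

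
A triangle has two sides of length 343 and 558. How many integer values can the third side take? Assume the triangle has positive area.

The triangle inequality gives |343 − 558| < c < 343 + 558, i.e. 215 < c < 901.
So c can be any integer from 216 to 900: 685 values.

685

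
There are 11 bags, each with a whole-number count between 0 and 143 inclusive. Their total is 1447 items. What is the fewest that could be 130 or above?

If only k of them are at least 130, the other 11 − k are at most 129, so the total is at most k·143 + (11 − k)·129.
This must reach 1447, so k·143 + (11 − k)·129 ≥ 1447, giving k ≥ 2.
Exactly 2 works: 2 values at 143 and 9 at 129 total 1447.

2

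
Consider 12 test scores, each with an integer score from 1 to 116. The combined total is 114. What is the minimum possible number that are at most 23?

If only k of them are at most 23, the other 12 − k are at least 24, so the total is at least (12 − k)·24 + k·1.
This is ≤ 114, so (12 − k)·24 + 1k ≤ 114, which gives k ≥ 8.
Exactly 8 works: 8 values at 1 and 4 at 24 total 104; raise one of the low values by 10 (still ≤ 23) to hit 114.

8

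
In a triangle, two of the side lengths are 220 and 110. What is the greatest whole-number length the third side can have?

329

The third side must be less than 220 + 110 = 330.
The largest integer below 330 is 329.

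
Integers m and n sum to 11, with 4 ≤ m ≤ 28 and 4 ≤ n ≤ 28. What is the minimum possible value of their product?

For a fixed sum, mn is smallest when m and n are as far apart as possible.
At the endpoint m = 4, n = 11 − 4 = 7, so mn = 4 × 7 = 28.

28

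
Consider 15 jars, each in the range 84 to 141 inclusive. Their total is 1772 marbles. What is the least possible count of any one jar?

Minimizing one value means maximizing the remaining 14.
The other 14 can take up 14 × 141 = 1974 ≥ 1772 − 84, so one jar can sit at its floor of 84.
Achievable: one at 84 and the other 14 totalling 1688, which fits since 14 × 84 ≤ 1688 ≤ 14 × 141.

84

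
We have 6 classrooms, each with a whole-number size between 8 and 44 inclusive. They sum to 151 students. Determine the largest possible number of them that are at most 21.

Each value at 21 or below falls at least 44 − 21 = 23 short of the ceiling 44.
The ceiling total is 6 × 44 = 264, and we need 151, so at most ⌊(264 − 151)/23⌋ = 4 can be that low.
k = 4 is achieved by 4 values at 21 and 2 at 44, total 172; lower one of the 44's by 21 (still > 21) to reach 151.

4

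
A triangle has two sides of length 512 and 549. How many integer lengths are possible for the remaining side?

The triangle inequality gives |512 − 549| < c < 512 + 549, i.e. 37 < c < 1061.
So c can be any integer from 38 to 1060: 1023 values.

1023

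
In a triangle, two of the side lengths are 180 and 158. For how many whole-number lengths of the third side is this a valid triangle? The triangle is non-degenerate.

The triangle inequality gives |180 − 158| < c < 180 + 158, i.e. 22 < c < 338.
So c can be any integer from 23 to 337: 315 values.

315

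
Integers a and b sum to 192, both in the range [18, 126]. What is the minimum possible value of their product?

8316

ab = a(192 − a) is concave in a, so over [66, 126] it is minimized at an endpoint.
At the endpoint a = 66, b = 192 − 66 = 126, so ab = 66 × 126 = 8316.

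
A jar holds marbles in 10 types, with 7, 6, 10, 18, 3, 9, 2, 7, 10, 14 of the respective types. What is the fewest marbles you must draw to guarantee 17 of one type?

85

In the worst case you take as many as possible of each type without reaching 17: 7 + 6 + 10 + 16 + 3 + 9 + 2 + 7 + 10 + 14 = 84.
The next one must give 17 of some type, so 84 + 1 = 85.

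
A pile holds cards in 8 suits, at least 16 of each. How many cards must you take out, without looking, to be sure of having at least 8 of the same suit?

57

You could draw 7 of every suit without reaching 8 of any — 56 in all.
One more forces 8 of some suit, so 56 + 1 = 57.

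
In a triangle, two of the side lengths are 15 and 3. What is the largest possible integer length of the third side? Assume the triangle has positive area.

The third side must be less than 15 + 3 = 18.
The largest integer below 18 is 17.

17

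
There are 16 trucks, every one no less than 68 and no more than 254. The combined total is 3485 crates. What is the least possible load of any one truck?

To make one truck as small as possible, make the other 15 as large as possible.
The other 15 can take up 15 × 254 = 3810 ≥ 3485 − 68, so one truck can sit at its floor of 68.
Achievable: one at 68 and the other 15 totalling 3417, which fits since 15 × 68 ≤ 3417 ≤ 15 × 254.

68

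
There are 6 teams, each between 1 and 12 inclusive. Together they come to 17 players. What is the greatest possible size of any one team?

To make one team as large as possible, make the other 5 as small as possible.
The other 5 contribute at least 5 × 1 = 5, leaving at most 17 − 5 = 12.
Since 12 ≤ 12, this is achievable: one at 12 and 5 at 1.

12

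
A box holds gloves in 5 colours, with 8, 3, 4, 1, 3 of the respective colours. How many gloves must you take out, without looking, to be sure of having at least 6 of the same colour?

In the worst case you take as many as possible of each colour without reaching 6: 5 + 3 + 4 + 1 + 3 = 16.
The next one must give 6 of some colour, so 16 + 1 = 17.

17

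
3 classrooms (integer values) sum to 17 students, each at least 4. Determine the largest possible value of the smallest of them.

5

If every one of the 3 were at least 6, the total would be at least 3 × 6 = 18 > 17.
Taking 1 copy of 5 and 2 copies of 6 gives exactly 17, so 5 is attained.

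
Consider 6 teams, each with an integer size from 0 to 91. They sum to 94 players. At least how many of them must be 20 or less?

2

If only k of them are at most 20, the other 6 − k are at least 21, so the total is at least (6 − k)·21 + k·0.
This is ≤ 94, so (6 − k)·21 + 0k ≤ 94, which gives k ≥ 2.
Exactly 2 works: 2 values at 0 and 4 at 21 total 84; raise one of the low values by 10 (still ≤ 20) to hit 94.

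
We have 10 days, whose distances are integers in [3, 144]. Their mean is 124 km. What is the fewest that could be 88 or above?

7

The total is 10 × 124 = 1240.
If only k of them are at least 88, the other 10 − k are at most 87, so the total is at most k·144 + (10 − k)·87.
This must reach 1240, so k·144 + (10 − k)·87 ≥ 1240, giving k ≥ 7.
Exactly 7 works: 7 values at 144 and 3 at 87 total 1269; lower one of the high values by 29 (still ≥ 88) to hit 1240.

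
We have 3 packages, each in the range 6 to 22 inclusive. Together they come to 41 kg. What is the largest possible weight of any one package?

Maximizing one value means minimizing the remaining 2.
The other 2 contribute at least 2 × 6 = 12, leaving at most 41 − 12 = 29.
But each package is capped at 22, so the maximum is 22.
Achievable: one at 22 and the other 2 totalling 19, which fits since 2 × 6 ≤ 19 ≤ 2 × 22.

22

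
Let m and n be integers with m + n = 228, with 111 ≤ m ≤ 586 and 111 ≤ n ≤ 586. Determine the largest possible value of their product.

12996

For a fixed sum, the product mn is largest when m and n are as close as possible.
Taking m = 114 and n = 114 (both in [111, 586]) gives mn = 12996.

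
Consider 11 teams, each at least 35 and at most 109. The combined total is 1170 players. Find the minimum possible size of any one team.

80

To make one team as small as possible, make the other 10 as large as possible.
The other 10 contribute at most 10 × 109 = 1090, leaving at least 1170 − 1090 = 80.
Since 80 ≥ 35, this is achievable: one at 80 and 10 at 109.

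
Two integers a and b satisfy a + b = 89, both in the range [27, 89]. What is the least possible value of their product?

ab = a(89 − a) is concave in a, so over [27, 62] it is minimized at an endpoint.
The extreme feasible split is a = 27, b = 62, giving ab = 1674.

1674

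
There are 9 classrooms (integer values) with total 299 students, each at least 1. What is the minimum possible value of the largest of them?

34

If every one of the 9 were at most 33, the total would be at most 9 × 33 = 297 < 299.
Achievable: 2 of them at 34 and 7 at 33 total 299.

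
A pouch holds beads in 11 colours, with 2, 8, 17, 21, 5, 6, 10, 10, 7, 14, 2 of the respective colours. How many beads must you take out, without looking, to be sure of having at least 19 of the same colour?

100

In the worst case you take as many as possible of each colour without reaching 19: 2 + 8 + 17 + 18 + 5 + 6 + 10 + 10 + 7 + 14 + 2 = 99.
The next one must give 19 of some colour, so 99 + 1 = 100.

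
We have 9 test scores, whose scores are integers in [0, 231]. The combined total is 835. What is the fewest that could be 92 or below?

Let j be the number exceeding 92. Then the total is ≥ 93·j + 0·(9 − j) = 0 + 93j.
So 93j ≤ 835 and j ≤ 8; hence at least 9 − 8 = 1 are ≤ 92.
Exactly 1 works: 1 value at 0 and 8 at 93 total 744; raise one of the low values by 91 (still ≤ 92) to hit 835.

1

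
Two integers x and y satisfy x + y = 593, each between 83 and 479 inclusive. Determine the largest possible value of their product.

For a fixed sum, the product xy is largest when x and y are as close as possible.
Taking x = 296 and y = 297 (both in [83, 479]) gives xy = 87912.

87912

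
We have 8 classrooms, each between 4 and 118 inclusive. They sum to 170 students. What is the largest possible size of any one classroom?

To make one classroom as large as possible, make the other 7 as small as possible.
The other 7 contribute at least 7 × 4 = 28, leaving at most 170 − 28 = 142.
But each classroom is capped at 118, so the maximum is 118.
Achievable: one at 118 and the other 7 totalling 52, which fits since 7 × 4 ≤ 52 ≤ 7 × 118.

118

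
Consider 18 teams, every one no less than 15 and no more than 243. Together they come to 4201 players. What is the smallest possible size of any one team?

Minimizing one value means maximizing the remaining 17.
The other 17 contribute at most 17 × 243 = 4131, leaving at least 4201 − 4131 = 70.
Since 70 ≥ 15, this is achievable: one at 70 and 17 at 243.

70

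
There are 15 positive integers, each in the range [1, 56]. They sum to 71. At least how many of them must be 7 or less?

Let j be the number exceeding 7. Then the total is ≥ 8·j + 1·(15 − j) = 15 + 7j.
So 7j ≤ 56 and j ≤ 8; hence at least 15 − 8 = 7 are ≤ 7.
Exactly 7 works: 7 values at 1 and 8 at 8 total 71.

7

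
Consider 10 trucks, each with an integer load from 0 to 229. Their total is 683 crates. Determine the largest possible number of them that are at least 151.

4

Suppose k of them are at least 151. Those contribute at least 151 each and the other 10 − k at least 0 each.
So the total is at least 151k + 0(10 − k) = 0 + 151k. This must be ≤ 683, giving k ≤ 4.
k = 4 is achieved by 4 values at 151 and 6 at 0, total 604; add 79 to one value (staying below 151) to reach 683.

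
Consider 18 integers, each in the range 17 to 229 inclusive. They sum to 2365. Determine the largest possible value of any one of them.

To make one integer as large as possible, make the other 17 as small as possible.
The other 17 contribute at least 17 × 17 = 289, leaving at most 2365 − 289 = 2076.
But each integer is capped at 229, so the maximum is 229.
Achievable: one at 229 and the other 17 totalling 2136, which fits since 17 × 17 ≤ 2136 ≤ 17 × 229.

229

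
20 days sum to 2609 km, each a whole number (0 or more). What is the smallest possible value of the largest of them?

Some value must be at least ⌈2609/20⌉ = 131, since 20 × 130 = 2600 < 2609.
Equality holds with 9 values of 131 and 11 values of 130.

131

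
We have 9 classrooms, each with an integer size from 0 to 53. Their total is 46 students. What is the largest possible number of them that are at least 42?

1

With k values at 42 or above and the rest at least 0, the sum is at least 0 + 42k.
Since the sum is 46, we need 42k ≤ 46, i.e. k ≤ 1.
k = 1 is achieved by 1 value at 42 and 8 at 0, total 42; add 4 to one value (staying below 42) to reach 46.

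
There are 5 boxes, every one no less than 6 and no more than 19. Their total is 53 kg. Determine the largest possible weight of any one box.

Maximizing one value means minimizing the remaining 4.
The other 4 contribute at least 4 × 6 = 24, leaving at most 53 − 24 = 29.
But each box is capped at 19, so the maximum is 19.
Achievable: one at 19 and the other 4 totalling 34, which fits since 4 × 6 ≤ 34 ≤ 4 × 19.

19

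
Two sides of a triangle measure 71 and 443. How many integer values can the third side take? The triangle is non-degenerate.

141

The triangle inequality gives |71 − 443| < c < 71 + 443, i.e. 372 < c < 514.
So c can be any integer from 373 to 513: 141 values.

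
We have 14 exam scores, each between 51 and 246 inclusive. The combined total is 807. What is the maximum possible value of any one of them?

144

To make one score as large as possible, make the other 13 as small as possible.
The other 13 contribute at least 13 × 51 = 663, leaving at most 807 − 663 = 144.
Since 144 ≤ 246, this is achievable: one at 144 and 13 at 51.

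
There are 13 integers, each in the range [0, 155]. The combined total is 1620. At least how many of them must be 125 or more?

1

Each value short of 125 is at most 124, costing at least 155 − 124 = 31 against the maximum total of 2015.
We can afford to lose at most 2015 − 1620 = 395, so at most ⌊395/31⌋ = 12 fall short, and at least 1 are ≥ 125.
Exactly 1 works: 1 value at 155 and 12 at 124 total 1643; lower one of the high values by 23 (still ≥ 125) to hit 1620.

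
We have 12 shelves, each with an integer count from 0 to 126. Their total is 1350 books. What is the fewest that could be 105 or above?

5

If only k of them are at least 105, the other 12 − k are at most 104, so the total is at most k·126 + (12 − k)·104.
This must reach 1350, so k·126 + (12 − k)·104 ≥ 1350, giving k ≥ 5.
Exactly 5 works: 5 values at 126 and 7 at 104 total 1358; lower one of the high values by 8 (still ≥ 105) to hit 1350.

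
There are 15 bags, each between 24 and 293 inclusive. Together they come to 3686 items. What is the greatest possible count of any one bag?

To make one bag as large as possible, make the other 14 as small as possible.
The other 14 contribute at least 14 × 24 = 336, leaving at most 3686 − 336 = 3350.
But each bag is capped at 293, so the maximum is 293.
Achievable: one at 293 and the other 14 totalling 3393, which fits since 14 × 24 ≤ 3393 ≤ 14 × 293.

293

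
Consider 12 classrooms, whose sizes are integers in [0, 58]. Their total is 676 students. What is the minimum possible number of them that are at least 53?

Suppose at most 12 − j of them reach 53; then j values are ≤ 52 and the rest ≤ 58.
The total is then ≤ 52·j + 58·(12 − j) = 696 − 6j. For this to be ≥ 676 we need j ≤ 3, so at least 12 − 3 = 9 must reach 53.
Exactly 9 works: 9 values at 58 and 3 at 52 total 678; lower one of the high values by 2 (still ≥ 53) to hit 676.

9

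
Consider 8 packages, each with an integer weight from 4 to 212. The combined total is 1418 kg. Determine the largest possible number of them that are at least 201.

7

Suppose k of them are at least 201. Those contribute at least 201 each and the other 8 − k at least 4 each.
So the total is at least 201k + 4(8 − k) = 32 + 197k. This must be ≤ 1418, giving k ≤ 7.
k = 7 is achieved by 7 values at 201 and 1 at 4, total 1411; add 7 to one value (staying below 201) to reach 1418.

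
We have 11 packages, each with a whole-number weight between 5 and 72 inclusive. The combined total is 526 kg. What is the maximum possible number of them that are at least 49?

10

Suppose k of them are at least 49. Those contribute at least 49 each and the other 11 − k at least 5 each.
So the total is at least 49k + 5(11 − k) = 55 + 44k. This must be ≤ 526, giving k ≤ 10.
k = 10 is achieved by 10 values at 49 and 1 at 5, total 495; add 31 to one value (staying below 49) to reach 526.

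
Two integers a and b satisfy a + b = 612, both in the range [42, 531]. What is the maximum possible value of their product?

For a fixed sum, the product ab is largest when a and b are as close as possible.
Taking a = 306 and b = 306 (both in [42, 531]) gives ab = 93636.

93636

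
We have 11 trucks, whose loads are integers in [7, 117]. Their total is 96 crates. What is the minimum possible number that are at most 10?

Each value above 10 is at least 11, contributing at least 11 − 7 = 4 above the floor 7.
The sum exceeds the floor total 77 by 19, so at most ⌊19/4⌋ = 4 exceed 10, and at least 7 are ≤ 10.
Exactly 7 works: 7 values at 7 and 4 at 11 total 93; raise one of the low values by 3 (still ≤ 10) to hit 96.

7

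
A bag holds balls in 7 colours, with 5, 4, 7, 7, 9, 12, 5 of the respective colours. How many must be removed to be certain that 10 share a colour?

47

In the worst case you take as many as possible of each colour without reaching 10: 5 + 4 + 7 + 7 + 9 + 9 + 5 = 46.
The next one must give 10 of some colour, so 46 + 1 = 47.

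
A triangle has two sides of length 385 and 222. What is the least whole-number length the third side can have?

164

The third side must exceed |385 − 222| = 163.
The smallest integer above 163 is 164.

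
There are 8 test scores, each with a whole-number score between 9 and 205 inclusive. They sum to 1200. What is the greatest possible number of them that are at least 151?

Suppose k of them are at least 151. Those contribute at least 151 each and the other 8 − k at least 9 each.
So the total is at least 151k + 9(8 − k) = 72 + 142k. This must be ≤ 1200, giving k ≤ 7.
k = 7 is achieved by 7 values at 151 and 1 at 9, total 1066; add 134 to one value (staying below 151) to reach 1200.

7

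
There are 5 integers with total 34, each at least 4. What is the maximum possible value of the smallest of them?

The 5 values sum to 34, so their minimum is at most ⌊34/5⌋ = 6.
Taking 1 copy of 6 and 4 copies of 7 gives exactly 34, so 6 is attained.

6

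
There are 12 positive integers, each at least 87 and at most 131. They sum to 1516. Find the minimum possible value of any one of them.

To make one integer as small as possible, make the other 11 as large as possible.
The other 11 can take up 11 × 131 = 1441 ≥ 1516 − 87, so one integer can sit at its floor of 87.
Achievable: one at 87 and the other 11 totalling 1429, which fits since 11 × 87 ≤ 1429 ≤ 11 × 131.

87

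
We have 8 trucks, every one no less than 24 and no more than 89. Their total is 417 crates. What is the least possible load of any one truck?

Minimizing one value means maximizing the remaining 7.
The other 7 can take up 7 × 89 = 623 ≥ 417 − 24, so one truck can sit at its floor of 24.
Achievable: one at 24 and the other 7 totalling 393, which fits since 7 × 24 ≤ 393 ≤ 7 × 89.

24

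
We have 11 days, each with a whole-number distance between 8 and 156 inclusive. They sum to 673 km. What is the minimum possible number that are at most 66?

2

Each value above 66 is at least 67, contributing at least 67 − 8 = 59 above the floor 8.
The sum exceeds the floor total 88 by 585, so at most ⌊585/59⌋ = 9 exceed 66, and at least 2 are ≤ 66.
Exactly 2 works: 2 values at 8 and 9 at 67 total 619; raise one of the low values by 54 (still ≤ 66) to hit 673.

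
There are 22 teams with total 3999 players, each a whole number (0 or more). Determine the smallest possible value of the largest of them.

The 22 values sum to 3999, so their maximum is at least ⌈3999/22⌉ = 182.
Taking 5 copies of 181 and 17 copies of 182 gives exactly 3999, so 182 is attained.

182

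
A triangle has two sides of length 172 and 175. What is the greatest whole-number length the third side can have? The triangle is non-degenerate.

The third side must be less than 172 + 175 = 347.
The largest integer below 347 is 346.

346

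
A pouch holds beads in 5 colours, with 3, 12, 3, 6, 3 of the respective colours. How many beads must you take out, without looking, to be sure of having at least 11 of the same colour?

In the worst case you take as many as possible of each colour without reaching 11: 3 + 10 + 3 + 6 + 3 = 25.
The next one must give 11 of some colour, so 25 + 1 = 26.

26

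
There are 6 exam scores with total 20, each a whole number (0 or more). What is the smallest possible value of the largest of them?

4

The average is 20/6 > 3, so not all 6 can be 3 or less; the largest is ≥ 4.
Taking 4 copies of 3 and 2 copies of 4 gives exactly 20, so 4 is attained.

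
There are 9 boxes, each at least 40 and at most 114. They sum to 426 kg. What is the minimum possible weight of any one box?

40

To make one box as small as possible, make the other 8 as large as possible.
The other 8 can take up 8 × 114 = 912 ≥ 426 − 40, so one box can sit at its floor of 40.
Achievable: one at 40 and the other 8 totalling 386, which fits since 8 × 40 ≤ 386 ≤ 8 × 114.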